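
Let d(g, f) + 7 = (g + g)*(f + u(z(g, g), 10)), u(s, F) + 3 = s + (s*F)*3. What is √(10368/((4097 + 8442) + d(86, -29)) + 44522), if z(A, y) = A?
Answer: √603175276320890/116395 ≈ 211.00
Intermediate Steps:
u(s, F) = -3 + s + 3*F*s (u(s, F) = -3 + (s + (s*F)*3) = -3 + (s + (F*s)*3) = -3 + (s + 3*F*s) = -3 + s + 3*F*s)
d(g, f) = -7 + 2*g*(-3 + f + 31*g) (d(g, f) = -7 + (g + g)*(f + (-3 + g + 3*10*g)) = -7 + (2*g)*(f + (-3 + g + 30*g)) = -7 + (2*g)*(f + (-3 + 31*g)) = -7 + (2*g)*(-3 + f + 31*g) = -7 + 2*g*(-3 + f + 31*g))
√(10368/((4097 + 8442) + d(86, -29)) + 44522) = √(10368/((4097 + 8442) + (-7 + 2*(-29)*86 + 2*86*(-3 + 31*86))) + 44522) = √(10368/(12539 + (-7 - 4988 + 2*86*(-3 + 2666))) + 44522) = √(10368/(12539 + (-7 - 4988 + 2*86*2663)) + 44522) = √(10368/(12539 + (-7 - 4988 + 458036)) + 44522) = √(10368/(12539 + 453041) + 44522) = √(10368/465580 + 44522) = √(10368*(1/465580) + 44522) = √(2592/116395 + 44522) = √(5182140782/116395) = √603175276320890/116395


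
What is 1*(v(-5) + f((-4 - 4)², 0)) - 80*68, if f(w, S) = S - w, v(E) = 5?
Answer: -5499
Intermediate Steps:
1*(v(-5) + f((-4 - 4)², 0)) - 80*68 = 1*(5 + (0 - (-4 - 4)²)) - 80*68 = 1*(5 + (0 - 1*(-8)²)) - 5440 = 1*(5 + (0 - 1*64)) - 5440 = 1*(5 + (0 - 64)) - 5440 = 1*(5 - 64) - 5440 = 1*(-59) - 5440 = -59 - 5440 = -5499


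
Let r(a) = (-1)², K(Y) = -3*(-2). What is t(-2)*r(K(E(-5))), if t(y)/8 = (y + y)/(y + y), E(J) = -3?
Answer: 8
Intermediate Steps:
K(Y) = 6
r(a) = 1
t(y) = 8 (t(y) = 8*((y + y)/(y + y)) = 8*((2*y)/((2*y))) = 8*((2*y)*(1/(2*y))) = 8*1 = 8)
t(-2)*r(K(E(-5))) = 8*1 = 8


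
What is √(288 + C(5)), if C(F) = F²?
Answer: √313 ≈ 17.692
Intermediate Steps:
√(288 + C(5)) = √(288 + 5²) = √(288 + 25) = √313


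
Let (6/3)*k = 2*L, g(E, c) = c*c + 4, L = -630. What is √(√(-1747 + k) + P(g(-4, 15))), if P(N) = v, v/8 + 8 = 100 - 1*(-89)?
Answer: √(1448 + I*√2377) ≈ 38.058 + 0.6405*I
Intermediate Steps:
g(E, c) = 4 + c² (g(E, c) = c² + 4 = 4 + c²)
k = -630 (k = (2*(-630))/2 = (½)*(-1260) = -630)
v = 1448 (v = -64 + 8*(100 - 1*(-89)) = -64 + 8*(100 + 89) = -64 + 8*189 = -64 + 1512 = 1448)
P(N) = 1448
√(√(-1747 + k) + P(g(-4, 15))) = √(√(-1747 - 630) + 1448) = √(√(-2377) + 1448) = √(I*√2377 + 1448) = √(1448 + I*√2377)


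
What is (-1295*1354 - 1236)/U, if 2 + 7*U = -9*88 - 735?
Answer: 12282662/1529 ≈ 8033.1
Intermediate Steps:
U = -1529/7 (U = -2/7 + (-9*88 - 735)/7 = -2/7 + (-792 - 735)/7 = -2/7 + (1/7)*(-1527) = -2/7 - 1527/7 = -1529/7 ≈ -218.43)
(-1295*1354 - 1236)/U = (-1295*1354 - 1236)/(-1529/7) = (-1753430 - 1236)*(-7/1529) = -1754666*(-7/1529) = 12282662/1529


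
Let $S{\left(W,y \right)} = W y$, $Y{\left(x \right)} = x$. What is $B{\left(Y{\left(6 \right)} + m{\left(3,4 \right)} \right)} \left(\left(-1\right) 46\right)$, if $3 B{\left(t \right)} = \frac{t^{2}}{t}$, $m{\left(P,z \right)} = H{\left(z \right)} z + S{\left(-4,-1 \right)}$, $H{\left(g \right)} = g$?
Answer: $- \frac{1196}{3} \approx -398.67$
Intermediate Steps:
$m{\left(P,z \right)} = 4 + z^{2}$ ($m{\left(P,z \right)} = z z - -4 = z^{2} + 4 = 4 + z^{2}$)
$B{\left(t \right)} = \frac{t}{3}$ ($B{\left(t \right)} = \frac{t^{2} \frac{1}{t}}{3} = \frac{t}{3}$)
$B{\left(Y{\left(6 \right)} + m{\left(3,4 \right)} \right)} \left(\left(-1\right) 46\right) = \frac{6 + \left(4 + 4^{2}\right)}{3} \left(\left(-1\right) 46\right) = \frac{6 + \left(4 + 16\right)}{3} \left(-46\right) = \frac{6 + 20}{3} \left(-46\right) = \frac{1}{3} \cdot 26 \left(-46\right) = \frac{26}{3} \left(-46\right) = - \frac{1196}{3}$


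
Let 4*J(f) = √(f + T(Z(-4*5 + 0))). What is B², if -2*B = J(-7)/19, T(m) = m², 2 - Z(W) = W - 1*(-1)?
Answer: 217/11552 ≈ 0.018785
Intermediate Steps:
Z(W) = 1 - W (Z(W) = 2 - (W - 1*(-1)) = 2 - (W + 1) = 2 - (1 + W) = 2 + (-1 - W) = 1 - W)
J(f) = √(441 + f)/4 (J(f) = √(f + (1 - (-4*5 + 0))²)/4 = √(f + (1 - (-20 + 0))²)/4 = √(f + (1 - 1*(-20))²)/4 = √(f + (1 + 20)²)/4 = √(f + 21²)/4 = √(f + 441)/4 = √(441 + f)/4)
B = -√434/152 (B = -√(441 - 7)/4/(2*19) = -√434/4/(2*19) = -√434/152 ≈ -0.13706)
B² = (-√434/152)² = 217/11552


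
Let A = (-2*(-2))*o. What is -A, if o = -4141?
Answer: 16564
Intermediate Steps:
A = -16564 (A = -2*(-2)*(-4141) = 4*(-4141) = -16564)
-A = -1*(-16564) = 16564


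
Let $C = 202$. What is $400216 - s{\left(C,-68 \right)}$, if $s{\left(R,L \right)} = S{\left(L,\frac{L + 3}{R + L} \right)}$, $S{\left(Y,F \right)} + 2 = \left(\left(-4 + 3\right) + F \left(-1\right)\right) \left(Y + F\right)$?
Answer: $\frac{7185681195}{17956} \approx 4.0018 \cdot 10^{5}$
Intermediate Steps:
$S{\left(Y,F \right)} = -2 + \left(-1 - F\right) \left(F + Y\right)$ ($S{\left(Y,F \right)} = -2 + \left(\left(-4 + 3\right) + F \left(-1\right)\right) \left(Y + F\right) = -2 + \left(-1 - F\right) \left(F + Y\right)$)
$s{\left(R,L \right)} = -2 - L - \frac{\left(3 + L\right)^{2}}{\left(L + R\right)^{2}} - \frac{3 + L}{L + R} - \frac{L \left(3 + L\right)}{L + R}$ ($s{\left(R,L \right)} = -2 - \frac{L + 3}{R + L} - L - \left(\frac{L + 3}{R + L}\right)^{2} - \frac{L + 3}{R + L} L = -2 - \frac{3 + L}{L + R} - L - \left(\frac{3 + L}{L + R}\right)^{2} - \frac{3 + L}{L + R} L = -2 - \frac{3 + L}{L + R} - L - \frac{\left(3 + L\right)^{2}}{\left(L + R\right)^{2}} - \frac{L \left(3 + L\right)}{L + R} = -2 - L - \frac{\left(3 + L\right)^{2}}{\left(L + R\right)^{2}} - \frac{3 + L}{L + R} - \frac{L \left(3 + L\right)}{L + R}$)
$400216 - s{\left(C,-68 \right)} = 400216 - - \frac{\left(3 - 68\right)^{2} + \left(-68 + 202\right)^{2} \left(2 - 68\right) + \left(-68 + 202\right) \left(3 - 68 - 68 \left(3 - 68\right)\right)}{\left(-68 + 202\right)^{2}} = 400216 - - \frac{\left(-65\right)^{2} + 134^{2} \left(-66\right) + 134 \left(3 - 68 - -4420\right)}{17956} = 400216 - \left(-1\right) \frac{1}{17956} \left(4225 + 17956 \left(-66\right) + 134 \left(3 - 68 + 4420\right)\right) = 400216 - \left(-1\right) \frac{1}{17956} \left(4225 - 1185096 + 134 \cdot 4355\right) = 400216 - \left(-1\right) \frac{1}{17956} \left(4225 - 1185096 + 583570\right) = 400216 - \left(-1\right) \frac{1}{17956} \left(-597301\right) = 400216 - \frac{597301}{17956} = \frac{7185681195}{17956}$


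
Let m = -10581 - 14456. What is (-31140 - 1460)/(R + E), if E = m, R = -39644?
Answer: 32600/64681 ≈ 0.50401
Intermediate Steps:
m = -25037
E = -25037
(-31140 - 1460)/(R + E) = (-31140 - 1460)/(-39644 - 25037) = -32600/(-64681) = -32600*(-1/64681) = 32600/64681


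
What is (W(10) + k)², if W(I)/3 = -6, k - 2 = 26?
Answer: 100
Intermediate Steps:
k = 28 (k = 2 + 26 = 28)
W(I) = -18 (W(I) = 3*(-6) = -18)
(W(10) + k)² = (-18 + 28)² = 10² = 100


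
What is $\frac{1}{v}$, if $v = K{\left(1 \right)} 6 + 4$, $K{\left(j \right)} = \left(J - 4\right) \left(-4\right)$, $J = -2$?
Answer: $\frac{1}{148} \approx 0.0067568$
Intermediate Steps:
$K{\left(j \right)} = 24$ ($K{\left(j \right)} = \left(-2 - 4\right) \left(-4\right) = \left(-6\right) \left(-4\right) = 24$)
$v = 148$ ($v = 24 \cdot 6 + 4 = 144 + 4 = 148$)
$\frac{1}{v} = \frac{1}{148}$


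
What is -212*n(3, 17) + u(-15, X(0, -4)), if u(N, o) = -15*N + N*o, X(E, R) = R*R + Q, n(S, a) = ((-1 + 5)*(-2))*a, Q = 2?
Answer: 28787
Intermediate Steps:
n(S, a) = -8*a (n(S, a) = (4*(-2))*a = -8*a)
X(E, R) = 2 + R² (X(E, R) = R*R + 2 = R² + 2 = 2 + R²)
-212*n(3, 17) + u(-15, X(0, -4)) = -(-1696)*17 - 15*(-15 + (2 + (-4)²)) = -212*(-136) - 15*(-15 + (2 + 16)) = 28832 - 15*(-15 + 18) = 28832 - 15*3 = 28832 - 45 = 28787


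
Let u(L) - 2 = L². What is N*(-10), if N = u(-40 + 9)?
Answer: -9630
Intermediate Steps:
u(L) = 2 + L²
N = 963 (N = 2 + (-40 + 9)² = 2 + (-31)² = 2 + 961 = 963)
N*(-10) = 963*(-10) = -9630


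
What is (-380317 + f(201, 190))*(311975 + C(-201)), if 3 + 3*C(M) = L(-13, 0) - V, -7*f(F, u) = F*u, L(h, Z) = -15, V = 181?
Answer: -2526842911934/21 ≈ -1.2033e+11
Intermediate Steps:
f(F, u) = -F*u/7
C(M) = -199/3 (C(M) = -1 + (-15 - 1*181)/3 = -1 + (-15 - 181)/3 = -1 + (⅓)*(-196) = -1 - 196/3 = -199/3)
(-380317 + f(201, 190))*(311975 + C(-201)) = (-380317 - ⅐*201*190)*(311975 - 199/3) = (-380317 - 38190/7)*(935726/3) = -2700409/7*935726/3 = -2526842911934/21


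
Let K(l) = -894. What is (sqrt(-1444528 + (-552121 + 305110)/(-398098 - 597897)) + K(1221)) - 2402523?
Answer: -2403417 + I*sqrt(1432980254963512255)/995995 ≈ -2.4034e+6 + 1201.9*I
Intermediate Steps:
(sqrt(-1444528 + (-552121 + 305110)/(-398098 - 597897)) + K(1221)) - 2402523 = (sqrt(-1444528 + (-552121 + 305110)/(-398098 - 597897)) - 894) - 2402523 = (sqrt(-1444528 - 247011/(-995995)) - 894) - 2402523 = (sqrt(-1444528 - 247011*(-1/995995)) - 894) - 2402523 = (sqrt(-1444528 + 247011/995995) - 894) - 2402523 = (sqrt(-1438742418349/995995) - 894) - 2402523 = (I*sqrt(1432980254963512255)/995995 - 894) - 2402523 = (-894 + I*sqrt(1432980254963512255)/995995) - 2402523 = -2403417 + I*sqrt(1432980254963512255)/995995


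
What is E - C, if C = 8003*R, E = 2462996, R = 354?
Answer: -370066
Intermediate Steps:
C = 2833062 (C = 8003*354 = 2833062)
E - C = 2462996 - 1*2833062 = 2462996 - 2833062 = -370066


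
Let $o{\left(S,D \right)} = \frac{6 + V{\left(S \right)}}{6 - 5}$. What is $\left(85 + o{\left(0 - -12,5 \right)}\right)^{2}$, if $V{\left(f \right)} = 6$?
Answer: $9409$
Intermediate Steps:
$o{\left(S,D \right)} = 12$ ($o{\left(S,D \right)} = \frac{6 + 6}{6 - 5} = \frac{12}{1} = 12 \cdot 1 = 12$)
$\left(85 + o{\left(0 - -12,5 \right)}\right)^{2} = \left(85 + 12\right)^{2} = 97^{2} = 9409$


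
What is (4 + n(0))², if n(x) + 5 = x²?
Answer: 1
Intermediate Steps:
n(x) = -5 + x²
(4 + n(0))² = (4 + (-5 + 0²))² = (4 + (-5 + 0))² = (4 - 5)² = (-1)² = 1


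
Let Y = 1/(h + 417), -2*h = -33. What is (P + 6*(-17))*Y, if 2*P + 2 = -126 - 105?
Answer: -437/867 ≈ -0.50404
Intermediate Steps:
h = 33/2 (h = -½*(-33) = 33/2 ≈ 16.500)
Y = 2/867 (Y = 1/(33/2 + 417) = 1/(867/2) = 2/867 ≈ 0.0023068)
P = -233/2 (P = -1 + (-126 - 105)/2 = -1 + (½)*(-231) = -1 - 231/2 = -233/2 ≈ -116.50)
(P + 6*(-17))*Y = (-233/2 + 6*(-17))*(2/867) = (-233/2 - 102)*(2/867) = -437/2*2/867 = -437/867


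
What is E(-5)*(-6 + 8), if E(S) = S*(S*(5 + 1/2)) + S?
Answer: 265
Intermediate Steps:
E(S) = S + 11*S²/2 (E(S) = S*(S*(5 + ½)) + S = S*(S*(11/2)) + S = S*(11*S/2) + S = 11*S²/2 + S = S + 11*S²/2)
E(-5)*(-6 + 8) = ((½)*(-5)*(2 + 11*(-5)))*(-6 + 8) = ((½)*(-5)*(2 - 55))*2 = ((½)*(-5)*(-53))*2 = (265/2)*2 = 265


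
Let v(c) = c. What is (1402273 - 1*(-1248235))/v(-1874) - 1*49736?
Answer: -47927886/937 ≈ -51150.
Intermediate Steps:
(1402273 - 1*(-1248235))/v(-1874) - 1*49736 = (1402273 - 1*(-1248235))/(-1874) - 1*49736 = (1402273 + 1248235)*(-1/1874) - 49736 = 2650508*(-1/1874) - 49736 = -1325254/937 - 49736 = -47927886/937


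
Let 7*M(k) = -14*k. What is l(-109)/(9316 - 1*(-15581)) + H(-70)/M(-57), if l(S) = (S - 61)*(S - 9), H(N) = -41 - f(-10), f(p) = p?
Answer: 168337/315362 ≈ 0.53379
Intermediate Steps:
H(N) = -31 (H(N) = -41 - 1*(-10) = -41 + 10 = -31)
M(k) = -2*k (M(k) = (-14*k)/7 = -2*k)
l(S) = (-61 + S)*(-9 + S)
l(-109)/(9316 - 1*(-15581)) + H(-70)/M(-57) = (549 + (-109)² - 70*(-109))/(9316 - 1*(-15581)) - 31/((-2*(-57))) = (549 + 11881 + 7630)/(9316 + 15581) - 31/114 = 20060/24897 - 31*1/114 = 20060*(1/24897) - 31/114 = 20060/24897 - 31/114 = 168337/315362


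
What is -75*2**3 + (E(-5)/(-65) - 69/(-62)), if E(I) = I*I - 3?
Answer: -2414879/4030 ≈ -599.23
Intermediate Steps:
E(I) = -3 + I**2 (E(I) = I**2 - 3 = -3 + I**2)
-75*2**3 + (E(-5)/(-65) - 69/(-62)) = -75*2**3 + ((-3 + (-5)**2)/(-65) - 69/(-62)) = -75*8 + ((-3 + 25)*(-1/65) - 69*(-1/62)) = -600 + (22*(-1/65) + 69/62) = -600 + (-22/65 + 69/62) = -600 + 3121/4030 = -2414879/4030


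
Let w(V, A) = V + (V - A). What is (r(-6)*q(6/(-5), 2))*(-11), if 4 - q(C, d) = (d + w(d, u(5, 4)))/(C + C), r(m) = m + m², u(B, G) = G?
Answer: -1595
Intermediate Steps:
w(V, A) = -A + 2*V
q(C, d) = 4 - (-4 + 3*d)/(2*C) (q(C, d) = 4 - (d + (-1*4 + 2*d))/(C + C) = 4 - (d + (-4 + 2*d))/(2*C) = 4 - (-4 + 3*d)*1/(2*C) = 4 - (-4 + 3*d)/(2*C))
(r(-6)*q(6/(-5), 2))*(-11) = ((-6*(1 - 6))*((4 - 3*2 + 8*(6/(-5)))/(2*((6/(-5))))))*(-11) = ((-6*(-5))*((4 - 6 + 8*(6*(-⅕)))/(2*((6*(-⅕))))))*(-11) = (30*((4 - 6 + 8*(-6/5))/(2*(-6/5))))*(-11) = (30*((½)*(-⅚)*(4 - 6 - 48/5)))*(-11) = (30*((½)*(-⅚)*(-58/5)))*(-11) = (30*(29/6))*(-11) = 145*(-11) = -1595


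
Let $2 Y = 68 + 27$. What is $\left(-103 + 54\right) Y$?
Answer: $- \frac{4655}{2} \approx -2327.5$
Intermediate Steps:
$Y = \frac{95}{2}$ ($Y = \frac{68 + 27}{2} = \frac{1}{2} \cdot 95 = \frac{95}{2} \approx 47.5$)
$\left(-103 + 54\right) Y = \left(-103 + 54\right) \frac{95}{2} = \left(-49\right) \frac{95}{2} = - \frac{4655}{2}$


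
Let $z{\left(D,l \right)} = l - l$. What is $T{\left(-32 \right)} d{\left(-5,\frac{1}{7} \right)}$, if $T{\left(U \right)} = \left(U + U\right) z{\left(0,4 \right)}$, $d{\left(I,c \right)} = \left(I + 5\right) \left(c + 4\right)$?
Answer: $0$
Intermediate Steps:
$z{\left(D,l \right)} = 0$
$d{\left(I,c \right)} = \left(4 + c\right) \left(5 + I\right)$ ($d{\left(I,c \right)} = \left(5 + I\right) \left(4 + c\right) = \left(4 + c\right) \left(5 + I\right)$)
$T{\left(U \right)} = 0$ ($T{\left(U \right)} = \left(U + U\right) 0 = 2 U 0 = 0$)
$T{\left(-32 \right)} d{\left(-5,\frac{1}{7} \right)} = 0 \left(20 + 4 \left(-5\right) + \frac{5}{7} - \frac{5}{7}\right) = 0 \left(20 - 20 + 5 \cdot \frac{1}{7} - \frac{5}{7}\right) = 0 \left(20 - 20 + \frac{5}{7} - \frac{5}{7}\right) = 0 \cdot 0 = 0$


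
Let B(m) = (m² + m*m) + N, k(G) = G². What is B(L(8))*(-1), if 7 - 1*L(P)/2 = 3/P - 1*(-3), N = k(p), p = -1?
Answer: -849/8 ≈ -106.13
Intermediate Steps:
N = 1 (N = (-1)² = 1)
L(P) = 8 - 6/P (L(P) = 14 - 2*(3/P - 1*(-3)) = 14 - 2*(3/P + 3) = 14 - 2*(3 + 3/P) = 14 + (-6 - 6/P) = 8 - 6/P)
B(m) = 1 + 2*m² (B(m) = (m² + m*m) + 1 = (m² + m²) + 1 = 2*m² + 1 = 1 + 2*m²)
B(L(8))*(-1) = (1 + 2*(8 - 6/8)²)*(-1) = (1 + 2*(8 - 6*⅛)²)*(-1) = (1 + 2*(8 - ¾)²)*(-1) = (1 + 2*(29/4)²)*(-1) = (1 + 2*(841/16))*(-1) = (1 + 841/8)*(-1) = (849/8)*(-1) = -849/8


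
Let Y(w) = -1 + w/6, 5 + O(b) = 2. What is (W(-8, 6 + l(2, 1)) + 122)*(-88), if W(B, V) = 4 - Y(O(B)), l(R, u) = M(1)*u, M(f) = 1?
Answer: -11220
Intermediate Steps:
O(b) = -3 (O(b) = -5 + 2 = -3)
Y(w) = -1 + w/6 (Y(w) = -1 + w*(⅙) = -1 + w/6)
l(R, u) = u (l(R, u) = 1*u = u)
W(B, V) = 11/2 (W(B, V) = 4 - (-1 + (⅙)*(-3)) = 4 - (-1 - ½) = 4 - 1*(-3/2) = 4 + 3/2 = 11/2)
(W(-8, 6 + l(2, 1)) + 122)*(-88) = (11/2 + 122)*(-88) = (255/2)*(-88) = -11220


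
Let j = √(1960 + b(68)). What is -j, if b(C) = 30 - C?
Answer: -31*√2 ≈ -43.841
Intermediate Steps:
j = 31*√2 (j = √(1960 + (30 - 1*68)) = √(1960 + (30 - 68)) = √(1960 - 38) = √1922 = 31*√2 ≈ 43.841)
-j = -31*√2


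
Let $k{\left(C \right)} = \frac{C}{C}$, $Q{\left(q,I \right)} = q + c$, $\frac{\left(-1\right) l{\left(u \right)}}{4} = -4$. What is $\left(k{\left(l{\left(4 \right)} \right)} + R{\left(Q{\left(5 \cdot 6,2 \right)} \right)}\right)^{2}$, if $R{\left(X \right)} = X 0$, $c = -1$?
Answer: $1$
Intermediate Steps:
$l{\left(u \right)} = 16$ ($l{\left(u \right)} = \left(-4\right) \left(-4\right) = 16$)
$Q{\left(q,I \right)} = -1 + q$ ($Q{\left(q,I \right)} = q - 1 = -1 + q$)
$R{\left(X \right)} = 0$
$k{\left(C \right)} = 1$
$\left(k{\left(l{\left(4 \right)} \right)} + R{\left(Q{\left(5 \cdot 6,2 \right)} \right)}\right)^{2} = \left(1 + 0\right)^{2} = 1^{2} = 1$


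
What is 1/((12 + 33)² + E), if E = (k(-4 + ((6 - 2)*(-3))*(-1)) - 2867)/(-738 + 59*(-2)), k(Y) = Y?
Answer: 856/1736259 ≈ 0.00049301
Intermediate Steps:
E = 2859/856 (E = ((-4 + ((6 - 2)*(-3))*(-1)) - 2867)/(-738 + 59*(-2)) = ((-4 + (4*(-3))*(-1)) - 2867)/(-738 - 118) = ((-4 - 12*(-1)) - 2867)/(-856) = ((-4 + 12) - 2867)*(-1/856) = (8 - 2867)*(-1/856) = -2859*(-1/856) = 2859/856 ≈ 3.3400)
1/((12 + 33)² + E) = 1/((12 + 33)² + 2859/856) = 1/(45² + 2859/856) = 1/(2025 + 2859/856) = 1/(1736259/856) = 856/1736259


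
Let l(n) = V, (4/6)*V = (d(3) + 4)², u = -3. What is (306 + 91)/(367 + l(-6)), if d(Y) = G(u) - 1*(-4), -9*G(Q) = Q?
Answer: 2382/2827 ≈ 0.84259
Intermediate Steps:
G(Q) = -Q/9
d(Y) = 13/3 (d(Y) = -⅑*(-3) - 1*(-4) = ⅓ + 4 = 13/3)
V = 625/6 (V = 3*(13/3 + 4)²/2 = 3*(25/3)²/2 = (3/2)*(625/9) = 625/6 ≈ 104.17)
l(n) = 625/6
(306 + 91)/(367 + l(-6)) = (306 + 91)/(367 + 625/6) = 397/(2827/6) = 397*(6/2827) = 2382/2827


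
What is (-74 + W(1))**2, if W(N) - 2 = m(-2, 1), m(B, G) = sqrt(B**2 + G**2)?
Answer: (72 - sqrt(5))**2 ≈ 4867.0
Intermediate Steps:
W(N) = 2 + sqrt(5) (W(N) = 2 + sqrt((-2)**2 + 1**2) = 2 + sqrt(4 + 1) = 2 + sqrt(5))
(-74 + W(1))**2 = (-74 + (2 + sqrt(5)))**2 = (-72 + sqrt(5))**2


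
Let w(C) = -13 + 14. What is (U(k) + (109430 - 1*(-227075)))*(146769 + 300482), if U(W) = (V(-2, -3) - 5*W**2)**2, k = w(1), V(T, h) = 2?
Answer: 150506223014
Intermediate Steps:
w(C) = 1
k = 1
U(W) = (2 - 5*W**2)**2
(U(k) + (109430 - 1*(-227075)))*(146769 + 300482) = ((-2 + 5*1**2)**2 + (109430 - 1*(-227075)))*(146769 + 300482) = ((-2 + 5*1)**2 + (109430 + 227075))*447251 = ((-2 + 5)**2 + 336505)*447251 = (3**2 + 336505)*447251 = (9 + 336505)*447251 = 336514*447251 = 150506223014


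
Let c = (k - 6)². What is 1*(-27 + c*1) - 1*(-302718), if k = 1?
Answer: 302716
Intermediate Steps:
c = 25 (c = (1 - 6)² = (-5)² = 25)
1*(-27 + c*1) - 1*(-302718) = 1*(-27 + 25*1) - 1*(-302718) = 1*(-27 + 25) + 302718 = 1*(-2) + 302718 = -2 + 302718 = 302716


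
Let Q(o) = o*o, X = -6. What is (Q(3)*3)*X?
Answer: -162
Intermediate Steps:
Q(o) = o²
(Q(3)*3)*X = (3²*3)*(-6) = (9*3)*(-6) = 27*(-6) = -162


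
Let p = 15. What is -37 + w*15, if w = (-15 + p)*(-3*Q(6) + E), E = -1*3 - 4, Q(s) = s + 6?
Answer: -37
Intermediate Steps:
Q(s) = 6 + s
E = -7 (E = -3 - 4 = -7)
w = 0 (w = (-15 + 15)*(-3*(6 + 6) - 7) = 0*(-3*12 - 7) = 0*(-36 - 7) = 0*(-43) = 0)
-37 + w*15 = -37 + 0*15 = -37 + 0 = -37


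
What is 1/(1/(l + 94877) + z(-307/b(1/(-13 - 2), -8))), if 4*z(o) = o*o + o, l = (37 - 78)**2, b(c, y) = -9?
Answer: 2607066/780607085 ≈ 0.0033398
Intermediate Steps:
l = 1681 (l = (-41)**2 = 1681)
z(o) = o/4 + o**2/4 (z(o) = (o*o + o)/4 = (o**2 + o)/4 = (o + o**2)/4 = o/4 + o**2/4)
1/(1/(l + 94877) + z(-307/b(1/(-13 - 2), -8))) = 1/(1/(1681 + 94877) + (-307/(-9))*(1 - 307/(-9))/4) = 1/(1/96558 + (-307*(-1/9))*(1 - 307*(-1/9))/4) = 1/(1/96558 + (1/4)*(307/9)*(1 + 307/9)) = 1/(1/96558 + (1/4)*(307/9)*(316/9)) = 1/(1/96558 + 24253/81) = 1/(780607085/2607066) = 2607066/780607085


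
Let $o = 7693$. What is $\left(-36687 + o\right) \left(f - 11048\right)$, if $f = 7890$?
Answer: $91563052$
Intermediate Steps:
$\left(-36687 + o\right) \left(f - 11048\right) = \left(-36687 + 7693\right) \left(7890 - 11048\right) = \left(-28994\right) \left(-3158\right) = 91563052$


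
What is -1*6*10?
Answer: -60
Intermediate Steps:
-1*6*10 = -6*10 = -60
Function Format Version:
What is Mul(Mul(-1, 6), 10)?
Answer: -60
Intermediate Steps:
Mul(Mul(-1, 6), 10) = Mul(-6, 10) = -60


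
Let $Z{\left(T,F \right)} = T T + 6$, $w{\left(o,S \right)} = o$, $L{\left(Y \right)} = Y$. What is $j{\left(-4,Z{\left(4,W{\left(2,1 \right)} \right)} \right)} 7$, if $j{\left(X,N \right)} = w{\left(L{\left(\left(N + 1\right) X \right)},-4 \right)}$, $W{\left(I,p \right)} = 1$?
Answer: $-644$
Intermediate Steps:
$Z{\left(T,F \right)} = 6 + T^{2}$ ($Z{\left(T,F \right)} = T^{2} + 6 = 6 + T^{2}$)
$j{\left(X,N \right)} = X \left(1 + N\right)$ ($j{\left(X,N \right)} = \left(N + 1\right) X = \left(1 + N\right) X = X \left(1 + N\right)$)
$j{\left(-4,Z{\left(4,W{\left(2,1 \right)} \right)} \right)} 7 = - 4 \left(1 + \left(6 + 4^{2}\right)\right) 7 = - 4 \left(1 + \left(6 + 16\right)\right) 7 = - 4 \left(1 + 22\right) 7 = \left(-4\right) 23 \cdot 7 = \left(-92\right) 7 = -644$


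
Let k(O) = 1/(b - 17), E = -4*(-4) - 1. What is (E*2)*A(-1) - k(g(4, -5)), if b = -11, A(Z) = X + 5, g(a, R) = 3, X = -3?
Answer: 1681/28 ≈ 60.036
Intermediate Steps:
A(Z) = 2 (A(Z) = -3 + 5 = 2)
E = 15 (E = 16 - 1 = 15)
k(O) = -1/28 (k(O) = 1/(-11 - 17) = 1/(-28) = -1/28)
(E*2)*A(-1) - k(g(4, -5)) = (15*2)*2 - 1*(-1/28) = 30*2 + 1/28 = 60 + 1/28 = 1681/28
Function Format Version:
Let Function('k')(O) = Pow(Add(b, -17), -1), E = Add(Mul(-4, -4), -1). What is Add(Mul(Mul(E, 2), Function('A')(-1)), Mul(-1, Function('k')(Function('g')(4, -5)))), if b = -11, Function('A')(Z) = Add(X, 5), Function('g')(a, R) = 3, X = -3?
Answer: Rational(1681, 28) ≈ 60.036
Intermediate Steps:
Function('A')(Z) = 2 (Function('A')(Z) = Add(-3, 5) = 2)
E = 15 (E = Add(16, -1) = 15)
Function('k')(O) = Rational(-1, 28) (Function('k')(O) = Pow(Add(-11, -17), -1) = Pow(-28, -1) = Rational(-1, 28))
Add(Mul(Mul(E, 2), Function('A')(-1)), Mul(-1, Function('k')(Function('g')(4, -5)))) = Add(Mul(Mul(15, 2), 2), Mul(-1, Rational(-1, 28))) = Add(Mul(30, 2), Rational(1, 28)) = Add(60, Rational(1, 28)) = Rational(1681, 28)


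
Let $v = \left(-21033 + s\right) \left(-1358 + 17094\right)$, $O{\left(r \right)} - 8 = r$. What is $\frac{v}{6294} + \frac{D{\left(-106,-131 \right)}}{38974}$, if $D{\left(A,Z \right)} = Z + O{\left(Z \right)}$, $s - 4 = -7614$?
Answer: $- \frac{4391651597057}{61325589} \approx -71612.0$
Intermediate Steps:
$s = -7610$ ($s = 4 - 7614 = -7610$)
$O{\left(r \right)} = 8 + r$
$v = -450726248$ ($v = \left(-21033 - 7610\right) \left(-1358 + 17094\right) = \left(-28643\right) 15736 = -450726248$)
$D{\left(A,Z \right)} = 8 + 2 Z$ ($D{\left(A,Z \right)} = Z + \left(8 + Z\right) = 8 + 2 Z$)
$\frac{v}{6294} + \frac{D{\left(-106,-131 \right)}}{38974} = - \frac{450726248}{6294} + \frac{8 + 2 \left(-131\right)}{38974} = \left(-450726248\right) \frac{1}{6294} + \left(8 - 262\right) \frac{1}{38974} = - \frac{225363124}{3147} - \frac{127}{19487} = - \frac{4391651597057}{61325589}$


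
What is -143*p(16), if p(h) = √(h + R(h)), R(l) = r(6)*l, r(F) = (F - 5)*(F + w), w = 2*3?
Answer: -572*√13 ≈ -2062.4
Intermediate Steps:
w = 6
r(F) = (-5 + F)*(6 + F) (r(F) = (F - 5)*(F + 6) = (-5 + F)*(6 + F))
R(l) = 12*l (R(l) = (-30 + 6 + 6²)*l = (-30 + 6 + 36)*l = 12*l)
p(h) = √13*√h (p(h) = √(h + 12*h) = √(13*h) = √13*√h)
-143*p(16) = -143*√13*√16 = -143*√13*4 = -572*√13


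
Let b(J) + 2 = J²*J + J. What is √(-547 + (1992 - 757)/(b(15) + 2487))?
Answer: I*√30196466/235 ≈ 23.384*I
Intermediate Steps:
b(J) = -2 + J + J³ (b(J) = -2 + (J²*J + J) = -2 + (J³ + J) = -2 + (J + J³) = -2 + J + J³)
√(-547 + (1992 - 757)/(b(15) + 2487)) = √(-547 + (1992 - 757)/((-2 + 15 + 15³) + 2487)) = √(-547 + 1235/((-2 + 15 + 3375) + 2487)) = √(-547 + 1235/(3388 + 2487)) = √(-547 + 1235/5875) = √(-547 + 1235*(1/5875)) = √(-547 + 247/1175) = √(-642478/1175) = I*√30196466/235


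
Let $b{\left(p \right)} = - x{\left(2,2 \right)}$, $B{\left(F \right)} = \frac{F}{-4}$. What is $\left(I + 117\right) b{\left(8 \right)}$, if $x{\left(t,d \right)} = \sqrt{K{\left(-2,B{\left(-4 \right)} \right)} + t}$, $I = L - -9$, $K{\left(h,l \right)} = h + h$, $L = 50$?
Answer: $- 176 i \sqrt{2} \approx - 248.9 i$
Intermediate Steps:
$B{\left(F \right)} = - \frac{F}{4}$ ($B{\left(F \right)} = F \left(- \frac{1}{4}\right) = - \frac{F}{4}$)
$K{\left(h,l \right)} = 2 h$
$I = 59$ ($I = 50 - -9 = 50 + 9 = 59$)
$x{\left(t,d \right)} = \sqrt{-4 + t}$ ($x{\left(t,d \right)} = \sqrt{2 \left(-2\right) + t} = \sqrt{-4 + t}$)
$b{\left(p \right)} = - i \sqrt{2}$ ($b{\left(p \right)} = - \sqrt{-4 + 2} = - \sqrt{-2} = - i \sqrt{2}$)
$\left(I + 117\right) b{\left(8 \right)} = \left(59 + 117\right) \left(- i \sqrt{2}\right) = 176 \left(- i \sqrt{2}\right) = - 176 i \sqrt{2}$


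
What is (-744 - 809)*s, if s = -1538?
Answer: 2388514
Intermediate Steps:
(-744 - 809)*s = (-744 - 809)*(-1538) = -1553*(-1538) = 2388514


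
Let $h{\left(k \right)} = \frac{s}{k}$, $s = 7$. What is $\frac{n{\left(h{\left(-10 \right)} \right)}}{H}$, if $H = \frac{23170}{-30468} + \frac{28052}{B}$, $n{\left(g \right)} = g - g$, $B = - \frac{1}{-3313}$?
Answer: $0$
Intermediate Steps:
$B = \frac{1}{3313}$ ($B = \left(-1\right) \left(- \frac{1}{3313}\right) = \frac{1}{3313} \approx 0.00030184$)
$h{\left(k \right)} = \frac{7}{k}$
$n{\left(g \right)} = 0$
$H = \frac{1415791216999}{15234}$ ($H = \frac{23170}{-30468} + 28052 \frac{1}{\frac{1}{3313}} = 23170 \left(- \frac{1}{30468}\right) + 28052 \cdot 3313 = - \frac{11585}{15234} + 92936276 = \frac{1415791216999}{15234} \approx 9.2936 \cdot 10^{7}$)
$\frac{n{\left(h{\left(-10 \right)} \right)}}{H} = \frac{0}{\frac{1415791216999}{15234}} = 0 \cdot \frac{15234}{1415791216999} = 0$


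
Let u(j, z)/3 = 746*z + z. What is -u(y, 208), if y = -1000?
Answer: -466128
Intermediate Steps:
u(j, z) = 2241*z (u(j, z) = 3*(746*z + z) = 3*(747*z) = 2241*z)
-u(y, 208) = -2241*208 = -1*466128 = -466128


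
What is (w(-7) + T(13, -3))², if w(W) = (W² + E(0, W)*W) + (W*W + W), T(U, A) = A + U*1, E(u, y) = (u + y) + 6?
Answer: 11664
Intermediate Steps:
E(u, y) = 6 + u + y
T(U, A) = A + U
w(W) = W + 2*W² + W*(6 + W) (w(W) = (W² + (6 + 0 + W)*W) + (W*W + W) = (W² + (6 + W)*W) + (W² + W) = (W² + W*(6 + W)) + (W + W²) = W + 2*W² + W*(6 + W))
(w(-7) + T(13, -3))² = (-7*(7 + 3*(-7)) + (-3 + 13))² = (-7*(7 - 21) + 10)² = (-7*(-14) + 10)² = (98 + 10)² = 108² = 11664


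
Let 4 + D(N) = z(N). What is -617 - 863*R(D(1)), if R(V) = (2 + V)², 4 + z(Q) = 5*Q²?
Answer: -1480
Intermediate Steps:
z(Q) = -4 + 5*Q²
D(N) = -8 + 5*N² (D(N) = -4 + (-4 + 5*N²) = -8 + 5*N²)
-617 - 863*R(D(1)) = -617 - 863*(2 + (-8 + 5*1²))² = -617 - 863*(2 + (-8 + 5*1))² = -617 - 863*(2 + (-8 + 5))² = -617 - 863*(2 - 3)² = -617 - 863*(-1)² = -617 - 863*1 = -617 - 863 = -1480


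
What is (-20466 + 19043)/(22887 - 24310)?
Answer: 1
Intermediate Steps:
(-20466 + 19043)/(22887 - 24310) = -1423/(-1423) = -1423*(-1/1423) = 1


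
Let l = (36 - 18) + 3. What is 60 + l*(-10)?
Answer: -150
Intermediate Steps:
l = 21 (l = 18 + 3 = 21)
60 + l*(-10) = 60 + 21*(-10) = 60 - 210 = -150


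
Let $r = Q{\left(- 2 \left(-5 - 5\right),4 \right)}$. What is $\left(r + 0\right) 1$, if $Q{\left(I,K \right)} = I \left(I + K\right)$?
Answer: $480$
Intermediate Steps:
$r = 480$ ($r = - 2 \left(-5 - 5\right) \left(- 2 \left(-5 - 5\right) + 4\right) = \left(-2\right) \left(-10\right) \left(\left(-2\right) \left(-10\right) + 4\right) = 20 \left(20 + 4\right) = 20 \cdot 24 = 480$)
$\left(r + 0\right) 1 = \left(480 + 0\right) 1 = 480 \cdot 1 = 480$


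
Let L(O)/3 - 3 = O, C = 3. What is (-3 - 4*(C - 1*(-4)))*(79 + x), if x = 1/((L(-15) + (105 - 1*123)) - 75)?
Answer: -315890/129 ≈ -2448.8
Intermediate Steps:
L(O) = 9 + 3*O
x = -1/129 (x = 1/(((9 + 3*(-15)) + (105 - 1*123)) - 75) = 1/(((9 - 45) + (105 - 123)) - 75) = 1/((-36 - 18) - 75) = 1/(-54 - 75) = 1/(-129) = -1/129 ≈ -0.0077519)
(-3 - 4*(C - 1*(-4)))*(79 + x) = (-3 - 4*(3 - 1*(-4)))*(79 - 1/129) = (-3 - 4*(3 + 4))*(10190/129) = (-3 - 4*7)*(10190/129) = (-3 - 28)*(10190/129) = -31*10190/129 = -315890/129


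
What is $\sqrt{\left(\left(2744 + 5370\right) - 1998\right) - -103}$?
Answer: $3 \sqrt{691} \approx 78.861$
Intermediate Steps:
$\sqrt{\left(\left(2744 + 5370\right) - 1998\right) - -103} = \sqrt{\left(8114 - 1998\right) + \left(-95 + 198\right)} = \sqrt{6116 + 103} = \sqrt{6219} = 3 \sqrt{691}$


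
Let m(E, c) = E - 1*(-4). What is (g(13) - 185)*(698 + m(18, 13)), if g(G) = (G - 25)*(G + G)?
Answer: -357840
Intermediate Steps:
m(E, c) = 4 + E (m(E, c) = E + 4 = 4 + E)
g(G) = 2*G*(-25 + G) (g(G) = (-25 + G)*(2*G) = 2*G*(-25 + G))
(g(13) - 185)*(698 + m(18, 13)) = (2*13*(-25 + 13) - 185)*(698 + (4 + 18)) = (2*13*(-12) - 185)*(698 + 22) = (-312 - 185)*720 = -497*720 = -357840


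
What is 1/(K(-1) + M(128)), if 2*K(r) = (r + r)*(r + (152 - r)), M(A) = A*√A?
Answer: 19/259256 + 16*√2/32407 ≈ 0.00077151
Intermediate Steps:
M(A) = A^(3/2)
K(r) = 152*r (K(r) = ((r + r)*(r + (152 - r)))/2 = ((2*r)*152)/2 = (304*r)/2 = 152*r)
1/(K(-1) + M(128)) = 1/(152*(-1) + 128^(3/2)) = 1/(-152 + 1024*√2)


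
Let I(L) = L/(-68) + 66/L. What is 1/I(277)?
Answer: -18836/72241 ≈ -0.26074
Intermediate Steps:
I(L) = 66/L - L/68 (I(L) = L*(-1/68) + 66/L = -L/68 + 66/L = 66/L - L/68)
1/I(277) = 1/(66/277 - 1/68*277) = 1/(66*(1/277) - 277/68) = 1/(66/277 - 277/68) = 1/(-72241/18836) = -18836/72241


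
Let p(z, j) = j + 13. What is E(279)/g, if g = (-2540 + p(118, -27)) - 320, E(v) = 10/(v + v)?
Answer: -5/801846 ≈ -6.2356e-6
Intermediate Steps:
E(v) = 5/v (E(v) = 10/((2*v)) = 10*(1/(2*v)) = 5/v)
p(z, j) = 13 + j
g = -2874 (g = (-2540 + (13 - 27)) - 320 = (-2540 - 14) - 320 = -2554 - 320 = -2874)
E(279)/g = (5/279)/(-2874) = (5*(1/279))*(-1/2874) = (5/279)*(-1/2874) = -5/801846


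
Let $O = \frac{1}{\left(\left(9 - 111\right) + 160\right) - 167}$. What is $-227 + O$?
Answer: $- \frac{24744}{109} \approx -227.01$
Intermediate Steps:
$O = - \frac{1}{109}$ ($O = \frac{1}{\left(-102 + 160\right) - 167} = \frac{1}{58 - 167} = \frac{1}{-109} = - \frac{1}{109} \approx -0.0091743$)
$-227 + O = -227 - \frac{1}{109} = - \frac{24744}{109}$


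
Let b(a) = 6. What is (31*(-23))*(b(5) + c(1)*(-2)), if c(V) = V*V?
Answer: -2852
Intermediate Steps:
c(V) = V**2
(31*(-23))*(b(5) + c(1)*(-2)) = (31*(-23))*(6 + 1**2*(-2)) = -713*(6 + 1*(-2)) = -713*(6 - 2) = -713*4 = -2852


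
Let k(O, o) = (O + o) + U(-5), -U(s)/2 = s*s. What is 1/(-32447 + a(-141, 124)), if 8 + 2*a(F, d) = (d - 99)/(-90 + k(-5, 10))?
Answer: -54/1752359 ≈ -3.0816e-5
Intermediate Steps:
U(s) = -2*s² (U(s) = -2*s*s = -2*s²)
k(O, o) = -50 + O + o (k(O, o) = (O + o) - 2*(-5)² = (O + o) - 2*25 = (O + o) - 50 = -50 + O + o)
a(F, d) = -109/30 - d/270 (a(F, d) = -4 + ((d - 99)/(-90 + (-50 - 5 + 10)))/2 = -4 + ((-99 + d)/(-90 - 45))/2 = -4 + ((-99 + d)/(-135))/2 = -4 + ((-99 + d)*(-1/135))/2 = -4 + (11/15 - d/135)/2 = -4 + (11/30 - d/270) = -109/30 - d/270)
1/(-32447 + a(-141, 124)) = 1/(-32447 + (-109/30 - 1/270*124)) = 1/(-32447 + (-109/30 - 62/135)) = 1/(-32447 - 221/54) = 1/(-1752359/54) = -54/1752359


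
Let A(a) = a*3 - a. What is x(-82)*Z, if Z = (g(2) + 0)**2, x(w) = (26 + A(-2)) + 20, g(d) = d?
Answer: 168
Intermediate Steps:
A(a) = 2*a (A(a) = 3*a - a = 2*a)
x(w) = 42 (x(w) = (26 + 2*(-2)) + 20 = (26 - 4) + 20 = 22 + 20 = 42)
Z = 4 (Z = (2 + 0)**2 = 2**2 = 4)
x(-82)*Z = 42*4 = 168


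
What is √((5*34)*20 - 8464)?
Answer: 2*I*√1266 ≈ 71.162*I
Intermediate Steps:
√((5*34)*20 - 8464) = √(170*20 - 8464) = √(3400 - 8464) = √(-5064) = 2*I*√1266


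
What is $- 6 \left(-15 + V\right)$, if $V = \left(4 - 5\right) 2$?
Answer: $102$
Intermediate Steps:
$V = -2$ ($V = \left(-1\right) 2 = -2$)
$- 6 \left(-15 + V\right) = - 6 \left(-15 - 2\right) = \left(-6\right) \left(-17\right) = 102$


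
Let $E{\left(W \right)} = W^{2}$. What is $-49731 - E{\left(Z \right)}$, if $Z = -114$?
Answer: $-62727$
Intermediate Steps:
$-49731 - E{\left(Z \right)} = -49731 - \left(-114\right)^{2} = -49731 - 12996 = -62727$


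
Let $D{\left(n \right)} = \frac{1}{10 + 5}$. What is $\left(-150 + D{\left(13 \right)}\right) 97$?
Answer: $- \frac{218153}{15} \approx -14544.0$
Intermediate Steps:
$D{\left(n \right)} = \frac{1}{15}$
$\left(-150 + D{\left(13 \right)}\right) 97 = \left(-150 + \frac{1}{15}\right) 97 = \left(- \frac{2249}{15}\right) 97 = - \frac{218153}{15}$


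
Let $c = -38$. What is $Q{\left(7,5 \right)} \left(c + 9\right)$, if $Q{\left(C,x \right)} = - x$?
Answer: $145$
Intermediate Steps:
$Q{\left(7,5 \right)} \left(c + 9\right) = \left(-1\right) 5 \left(-38 + 9\right) = \left(-5\right) \left(-29\right) = 145$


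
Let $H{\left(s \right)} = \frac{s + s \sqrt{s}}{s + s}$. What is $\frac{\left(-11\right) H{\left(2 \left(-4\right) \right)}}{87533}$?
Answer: $- \frac{11}{175066} - \frac{11 i \sqrt{2}}{87533} \approx -6.2833 \cdot 10^{-5} - 0.00017772 i$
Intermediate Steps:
$H{\left(s \right)} = \frac{s + s^{\frac{3}{2}}}{2 s}$
$\frac{\left(-11\right) H{\left(2 \left(-4\right) \right)}}{87533} = \frac{\left(-11\right) \left(\frac{1}{2} + \frac{\sqrt{2 \left(-4\right)}}{2}\right)}{87533} = - 11 \left(\frac{1}{2} + \frac{\sqrt{-8}}{2}\right) \frac{1}{87533} = - 11 \left(\frac{1}{2} + \frac{2 i \sqrt{2}}{2}\right) \frac{1}{87533} = - 11 \left(\frac{1}{2} + i \sqrt{2}\right) \frac{1}{87533} = \left(- \frac{11}{2} - 11 i \sqrt{2}\right) \frac{1}{87533} = - \frac{11}{175066} - \frac{11 i \sqrt{2}}{87533}$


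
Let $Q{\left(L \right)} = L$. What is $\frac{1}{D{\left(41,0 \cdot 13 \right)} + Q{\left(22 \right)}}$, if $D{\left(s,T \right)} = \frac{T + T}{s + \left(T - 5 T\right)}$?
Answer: $\frac{1}{22} \approx 0.045455$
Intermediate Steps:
$D{\left(s,T \right)} = \frac{2 T}{s - 4 T}$
$\frac{1}{D{\left(41,0 \cdot 13 \right)} + Q{\left(22 \right)}} = \frac{1}{\frac{2 \cdot 0 \cdot 13}{41 - 4 \cdot 0 \cdot 13} + 22} = \frac{1}{2 \cdot 0 \frac{1}{41 - 0} + 22} = \frac{1}{2 \cdot 0 \frac{1}{41 + 0} + 22} = \frac{1}{2 \cdot 0 \cdot \frac{1}{41} + 22} = \frac{1}{0 + 22} = \frac{1}{22}$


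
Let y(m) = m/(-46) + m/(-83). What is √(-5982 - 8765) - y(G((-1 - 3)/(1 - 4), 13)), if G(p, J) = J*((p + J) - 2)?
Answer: 20683/3818 + I*√14747 ≈ 5.4172 + 121.44*I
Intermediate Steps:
G(p, J) = J*(-2 + J + p) (G(p, J) = J*((J + p) - 2) = J*(-2 + J + p))
y(m) = -129*m/3818 (y(m) = m*(-1/46) + m*(-1/83) = -m/46 - m/83 = -129*m/3818)
√(-5982 - 8765) - y(G((-1 - 3)/(1 - 4), 13)) = √(-5982 - 8765) - (-129)*13*(-2 + 13 + (-1 - 3)/(1 - 4))/3818 = √(-14747) - (-129)*13*(-2 + 13 - 4/(-3))/3818 = I*√14747 - (-129)*13*(-2 + 13 - 4*(-⅓))/3818 = I*√14747 - (-129)*13*(-2 + 13 + 4/3)/3818 = I*√14747 - (-129)*13*(37/3)/3818 = I*√14747 - (-129)*481/(3818*3) = I*√14747 - 1*(-20683/3818) = I*√14747 + 20683/3818 = 20683/3818 + I*√14747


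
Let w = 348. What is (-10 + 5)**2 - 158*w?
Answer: -54959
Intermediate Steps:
(-10 + 5)**2 - 158*w = (-10 + 5)**2 - 158*348 = (-5)**2 - 54984 = 25 - 54984 = -54959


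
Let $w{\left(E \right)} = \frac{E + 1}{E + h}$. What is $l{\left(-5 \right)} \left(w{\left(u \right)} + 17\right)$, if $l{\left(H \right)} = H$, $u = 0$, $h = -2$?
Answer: $- \frac{165}{2} \approx -82.5$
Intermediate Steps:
$w{\left(E \right)} = \frac{1 + E}{-2 + E}$ ($w{\left(E \right)} = \frac{E + 1}{E - 2} = \frac{1 + E}{-2 + E}$)
$l{\left(-5 \right)} \left(w{\left(u \right)} + 17\right) = - 5 \left(\frac{1 + 0}{-2 + 0} + 17\right) = - 5 \left(\frac{1}{-2} \cdot 1 + 17\right) = - 5 \left(\left(- \frac{1}{2}\right) 1 + 17\right) = - 5 \left(- \frac{1}{2} + 17\right) = \left(-5\right) \frac{33}{2} = - \frac{165}{2}$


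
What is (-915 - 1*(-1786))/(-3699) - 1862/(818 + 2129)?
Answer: -1350625/1557279 ≈ -0.86730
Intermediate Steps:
(-915 - 1*(-1786))/(-3699) - 1862/(818 + 2129) = (-915 + 1786)*(-1/3699) - 1862/2947 = 871*(-1/3699) - 1862*1/2947 = -871/3699 - 266/421 = -1350625/1557279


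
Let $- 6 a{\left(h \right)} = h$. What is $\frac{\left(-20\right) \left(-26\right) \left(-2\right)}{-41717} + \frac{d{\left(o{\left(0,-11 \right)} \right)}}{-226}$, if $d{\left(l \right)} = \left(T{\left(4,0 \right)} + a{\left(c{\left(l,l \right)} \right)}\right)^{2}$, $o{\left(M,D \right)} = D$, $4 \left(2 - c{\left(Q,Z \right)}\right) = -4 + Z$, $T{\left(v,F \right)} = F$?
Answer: $\frac{8716519}{417734784} \approx 0.020866$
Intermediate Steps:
$c{\left(Q,Z \right)} = 3 - \frac{Z}{4}$ ($c{\left(Q,Z \right)} = 2 - \frac{-4 + Z}{4} = 2 - \left(-1 + \frac{Z}{4}\right) = 3 - \frac{Z}{4}$)
$a{\left(h \right)} = - \frac{h}{6}$
$d{\left(l \right)} = \left(- \frac{1}{2} + \frac{l}{24}\right)^{2}$ ($d{\left(l \right)} = \left(0 - \frac{3 - \frac{l}{4}}{6}\right)^{2} = \left(0 + \left(- \frac{1}{2} + \frac{l}{24}\right)\right)^{2} = \left(- \frac{1}{2} + \frac{l}{24}\right)^{2}$)
$\frac{\left(-20\right) \left(-26\right) \left(-2\right)}{-41717} + \frac{d{\left(o{\left(0,-11 \right)} \right)}}{-226} = \frac{\left(-20\right) \left(-26\right) \left(-2\right)}{-41717} + \frac{\frac{1}{576} \left(-12 - 11\right)^{2}}{-226} = 520 \left(-2\right) \left(- \frac{1}{41717}\right) + \frac{\left(-23\right)^{2}}{576} \left(- \frac{1}{226}\right) = \left(-1040\right) \left(- \frac{1}{41717}\right) + \frac{1}{576} \cdot 529 \left(- \frac{1}{226}\right) = \frac{80}{3209} + \frac{529}{576} \left(- \frac{1}{226}\right) = \frac{80}{3209} - \frac{529}{130176} = \frac{8716519}{417734784}$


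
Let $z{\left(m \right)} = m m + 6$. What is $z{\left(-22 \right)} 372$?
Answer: $182280$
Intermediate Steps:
$z{\left(m \right)} = 6 + m^{2}$ ($z{\left(m \right)} = m^{2} + 6 = 6 + m^{2}$)
$z{\left(-22 \right)} 372 = \left(6 + \left(-22\right)^{2}\right) 372 = \left(6 + 484\right) 372 = 490 \cdot 372 = 182280$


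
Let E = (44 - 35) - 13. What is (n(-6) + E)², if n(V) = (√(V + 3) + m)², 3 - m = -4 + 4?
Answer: -104 + 24*I*√3 ≈ -104.0 + 41.569*I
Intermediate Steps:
E = -4 (E = 9 - 13 = -4)
m = 3 (m = 3 - (-4 + 4) = 3 - 1*0 = 3 + 0 = 3)
n(V) = (3 + √(3 + V))² (n(V) = (√(V + 3) + 3)² = (√(3 + V) + 3)² = (3 + √(3 + V))²)
(n(-6) + E)² = ((3 + √(3 - 6))² - 4)² = ((3 + √(-3))² - 4)² = ((3 + I*√3)² - 4)² = (-4 + (3 + I*√3)²)²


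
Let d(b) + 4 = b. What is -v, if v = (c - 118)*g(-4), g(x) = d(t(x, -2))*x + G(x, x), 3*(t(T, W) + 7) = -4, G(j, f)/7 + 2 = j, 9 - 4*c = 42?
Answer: 5555/6 ≈ 925.83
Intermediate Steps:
c = -33/4 (c = 9/4 - 1/4*42 = 9/4 - 21/2 = -33/4 ≈ -8.2500)
G(j, f) = -14 + 7*j
t(T, W) = -25/3 (t(T, W) = -7 + (1/3)*(-4) = -7 - 4/3 = -25/3)
d(b) = -4 + b
g(x) = -14 - 16*x/3 (g(x) = (-4 - 25/3)*x + (-14 + 7*x) = -37*x/3 + (-14 + 7*x) = -14 - 16*x/3)
v = -5555/6 (v = (-33/4 - 118)*(-14 - 16/3*(-4)) = -505*(-14 + 64/3)/4 = -505/4*22/3 = -5555/6 ≈ -925.83)
-v = -1*(-5555/6) = 5555/6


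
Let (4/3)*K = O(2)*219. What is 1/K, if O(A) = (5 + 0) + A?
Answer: 4/4599 ≈ 0.00086975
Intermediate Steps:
O(A) = 5 + A
K = 4599/4 (K = 3*((5 + 2)*219)/4 = 3*(7*219)/4 = (¾)*1533 = 4599/4 ≈ 1149.8)
1/K = 1/(4599/4) = 4/4599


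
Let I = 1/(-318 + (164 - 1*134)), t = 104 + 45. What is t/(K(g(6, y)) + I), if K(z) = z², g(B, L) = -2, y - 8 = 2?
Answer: 42912/1151 ≈ 37.282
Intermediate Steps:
y = 10 (y = 8 + 2 = 10)
t = 149
I = -1/288 (I = 1/(-318 + (164 - 134)) = 1/(-318 + 30) = 1/(-288) = -1/288 ≈ -0.0034722)
t/(K(g(6, y)) + I) = 149/((-2)² - 1/288) = 149/(4 - 1/288) = 149/(1151/288) = (288/1151)*149 = 42912/1151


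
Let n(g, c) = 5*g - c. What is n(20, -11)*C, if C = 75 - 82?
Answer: -777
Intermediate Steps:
C = -7
n(g, c) = -c + 5*g
n(20, -11)*C = (-1*(-11) + 5*20)*(-7) = (11 + 100)*(-7) = 111*(-7) = -777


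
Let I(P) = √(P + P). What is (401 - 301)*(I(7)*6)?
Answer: 600*√14 ≈ 2245.0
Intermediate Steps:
I(P) = √2*√P (I(P) = √(2*P) = √2*√P)
(401 - 301)*(I(7)*6) = (401 - 301)*((√2*√7)*6) = 100*(√14*6) = 100*(6*√14) = 600*√14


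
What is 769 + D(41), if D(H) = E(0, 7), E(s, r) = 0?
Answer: 769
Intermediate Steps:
D(H) = 0
769 + D(41) = 769 + 0 = 769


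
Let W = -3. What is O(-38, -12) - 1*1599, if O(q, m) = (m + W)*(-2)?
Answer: -1569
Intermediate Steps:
O(q, m) = 6 - 2*m (O(q, m) = (m - 3)*(-2) = (-3 + m)*(-2) = 6 - 2*m)
O(-38, -12) - 1*1599 = (6 - 2*(-12)) - 1*1599 = (6 + 24) - 1599 = 30 - 1599 = -1569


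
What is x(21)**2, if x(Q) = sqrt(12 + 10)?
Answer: 22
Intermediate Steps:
x(Q) = sqrt(22)
x(21)**2 = (sqrt(22))**2 = 22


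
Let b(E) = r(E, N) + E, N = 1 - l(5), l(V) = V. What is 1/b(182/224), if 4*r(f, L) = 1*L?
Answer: -16/3 ≈ -5.3333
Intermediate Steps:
N = -4 (N = 1 - 1*5 = 1 - 5 = -4)
r(f, L) = L/4 (r(f, L) = (1*L)/4 = L/4)
b(E) = -1 + E (b(E) = (1/4)*(-4) + E = -1 + E)
1/b(182/224) = 1/(-1 + 182/224) = 1/(-1 + 182*(1/224)) = 1/(-1 + 13/16) = 1/(-3/16) = -16/3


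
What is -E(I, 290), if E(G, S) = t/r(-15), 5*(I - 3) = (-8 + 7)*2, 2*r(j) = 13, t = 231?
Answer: -462/13 ≈ -35.538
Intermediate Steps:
r(j) = 13/2 (r(j) = (½)*13 = 13/2)
I = 13/5 (I = 3 + ((-8 + 7)*2)/5 = 3 + (-1*2)/5 = 3 + (⅕)*(-2) = 3 - ⅖ = 13/5 ≈ 2.6000)
E(G, S) = 462/13 (E(G, S) = 231/(13/2) = 231*(2/13) = 462/13)
-E(I, 290) = -1*462/13 = -462/13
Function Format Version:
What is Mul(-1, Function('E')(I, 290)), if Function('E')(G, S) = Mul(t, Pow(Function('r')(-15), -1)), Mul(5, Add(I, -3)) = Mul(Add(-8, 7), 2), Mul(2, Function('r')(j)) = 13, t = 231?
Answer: Rational(-462, 13) ≈ -35.538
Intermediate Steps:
Function('r')(j) = Rational(13, 2) (Function('r')(j) = Mul(Rational(1, 2), 13) = Rational(13, 2))
I = Rational(13, 5) (I = Add(3, Mul(Rational(1, 5), Mul(Add(-8, 7), 2))) = Add(3, Mul(Rational(1, 5), Mul(-1, 2))) = Add(3, Mul(Rational(1, 5), -2)) = Add(3, Rational(-2, 5)) = Rational(13, 5) ≈ 2.6000)
Function('E')(G, S) = Rational(462, 13) (Function('E')(G, S) = Mul(231, Pow(Rational(13, 2), -1)) = Mul(231, Rational(2, 13)) = Rational(462, 13))
Mul(-1, Function('E')(I, 290)) = Mul(-1, Rational(462, 13)) = Rational(-462, 13)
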